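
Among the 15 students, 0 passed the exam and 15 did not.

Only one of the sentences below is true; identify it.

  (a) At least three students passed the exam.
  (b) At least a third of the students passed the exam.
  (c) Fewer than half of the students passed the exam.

|A| = 15, |A ∩ B| = 0, |A ∖ B| = 15.
(a) requires |A ∩ B| ≥ 3: false.
(b) requires |A ∩ B| / |A| ≥ 1/3: false.
(c) requires |A ∩ B| < |A ∖ B|: true.

(c)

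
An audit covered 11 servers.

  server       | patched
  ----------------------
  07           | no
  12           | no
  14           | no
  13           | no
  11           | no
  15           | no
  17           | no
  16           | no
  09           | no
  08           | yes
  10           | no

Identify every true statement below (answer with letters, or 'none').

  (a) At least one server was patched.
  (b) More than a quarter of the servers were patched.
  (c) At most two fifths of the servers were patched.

|A| = 11, |A ∩ B| = 1, |A ∖ B| = 10.
(a) A ∩ B ≠ ∅ (|A ∩ B| ≥ 1): holds.
(b) |A ∩ B| / |A| > 1/4: fails.
(c) |A ∩ B| / |A| ≤ 2/5: holds.

(a), (c)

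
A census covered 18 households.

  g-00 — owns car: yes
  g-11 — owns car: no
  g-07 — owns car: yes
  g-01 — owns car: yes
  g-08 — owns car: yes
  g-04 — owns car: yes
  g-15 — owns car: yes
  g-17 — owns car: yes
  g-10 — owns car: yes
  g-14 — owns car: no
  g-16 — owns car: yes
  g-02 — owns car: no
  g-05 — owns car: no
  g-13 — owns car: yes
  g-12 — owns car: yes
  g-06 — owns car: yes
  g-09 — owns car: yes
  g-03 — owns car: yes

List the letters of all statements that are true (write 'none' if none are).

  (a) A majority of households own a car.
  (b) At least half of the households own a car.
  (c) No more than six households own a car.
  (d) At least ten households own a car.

|A| = 18, |A ∩ B| = 14, |A ∖ B| = 4.
(a) |A ∩ B| > |A ∖ B|: holds.
(b) |A ∩ B| ≥ |A ∖ B|: holds.
(c) |A ∩ B| ≤ 6: fails.
(d) |A ∩ B| ≥ 10: holds.

(a), (b), (d)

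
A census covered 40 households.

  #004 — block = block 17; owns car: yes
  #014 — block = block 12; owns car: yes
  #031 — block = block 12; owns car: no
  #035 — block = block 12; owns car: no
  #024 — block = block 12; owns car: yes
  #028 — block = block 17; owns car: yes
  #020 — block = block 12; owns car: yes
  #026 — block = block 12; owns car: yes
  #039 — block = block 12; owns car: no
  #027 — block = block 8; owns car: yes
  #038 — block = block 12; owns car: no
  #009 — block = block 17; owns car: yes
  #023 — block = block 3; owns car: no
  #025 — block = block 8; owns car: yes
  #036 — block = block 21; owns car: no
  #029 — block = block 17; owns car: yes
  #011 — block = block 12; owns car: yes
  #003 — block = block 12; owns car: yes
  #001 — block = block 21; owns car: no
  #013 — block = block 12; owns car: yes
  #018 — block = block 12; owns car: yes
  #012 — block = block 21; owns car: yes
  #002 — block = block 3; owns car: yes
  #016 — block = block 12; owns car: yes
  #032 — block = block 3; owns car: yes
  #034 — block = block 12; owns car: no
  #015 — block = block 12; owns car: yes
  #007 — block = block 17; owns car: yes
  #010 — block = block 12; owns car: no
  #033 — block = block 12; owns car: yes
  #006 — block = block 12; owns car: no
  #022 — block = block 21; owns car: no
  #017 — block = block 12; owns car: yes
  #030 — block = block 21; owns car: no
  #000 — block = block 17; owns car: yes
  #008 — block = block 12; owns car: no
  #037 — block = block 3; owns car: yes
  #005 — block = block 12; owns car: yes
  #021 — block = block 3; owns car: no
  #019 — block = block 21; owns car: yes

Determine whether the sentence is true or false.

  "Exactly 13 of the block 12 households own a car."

True

The determiner here denotes the relation: |A ∩ B| = 13.
|A| = 21, |A ∩ B| = 13, |A ∖ B| = 8.
|A ∩ B| = 13, so the statement is true.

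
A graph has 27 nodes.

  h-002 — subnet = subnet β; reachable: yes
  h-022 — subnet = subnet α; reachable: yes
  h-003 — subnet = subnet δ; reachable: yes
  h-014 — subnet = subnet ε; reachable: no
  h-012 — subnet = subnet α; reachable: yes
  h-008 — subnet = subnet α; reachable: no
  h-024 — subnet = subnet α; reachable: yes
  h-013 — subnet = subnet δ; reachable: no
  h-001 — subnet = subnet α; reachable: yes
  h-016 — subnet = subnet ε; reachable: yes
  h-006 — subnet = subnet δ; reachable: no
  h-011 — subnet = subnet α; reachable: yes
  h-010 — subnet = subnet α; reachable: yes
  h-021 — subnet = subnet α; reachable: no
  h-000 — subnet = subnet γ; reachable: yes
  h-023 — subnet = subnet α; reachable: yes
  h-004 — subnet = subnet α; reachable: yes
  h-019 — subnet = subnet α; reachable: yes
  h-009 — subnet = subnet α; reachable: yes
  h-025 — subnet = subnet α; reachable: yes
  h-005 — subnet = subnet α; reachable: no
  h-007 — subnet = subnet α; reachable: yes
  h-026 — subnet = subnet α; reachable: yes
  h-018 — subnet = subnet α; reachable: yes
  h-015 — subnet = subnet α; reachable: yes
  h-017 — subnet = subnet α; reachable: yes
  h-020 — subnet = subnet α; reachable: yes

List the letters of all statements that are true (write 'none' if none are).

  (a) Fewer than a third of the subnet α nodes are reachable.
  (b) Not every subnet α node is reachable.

|A| = 20, |A ∩ B| = 17, |A ∖ B| = 3.
(a) |A ∩ B| / |A| < 1/3: fails.
(b) A ⊄ B (|A ∖ B| ≥ 1): holds.

(b)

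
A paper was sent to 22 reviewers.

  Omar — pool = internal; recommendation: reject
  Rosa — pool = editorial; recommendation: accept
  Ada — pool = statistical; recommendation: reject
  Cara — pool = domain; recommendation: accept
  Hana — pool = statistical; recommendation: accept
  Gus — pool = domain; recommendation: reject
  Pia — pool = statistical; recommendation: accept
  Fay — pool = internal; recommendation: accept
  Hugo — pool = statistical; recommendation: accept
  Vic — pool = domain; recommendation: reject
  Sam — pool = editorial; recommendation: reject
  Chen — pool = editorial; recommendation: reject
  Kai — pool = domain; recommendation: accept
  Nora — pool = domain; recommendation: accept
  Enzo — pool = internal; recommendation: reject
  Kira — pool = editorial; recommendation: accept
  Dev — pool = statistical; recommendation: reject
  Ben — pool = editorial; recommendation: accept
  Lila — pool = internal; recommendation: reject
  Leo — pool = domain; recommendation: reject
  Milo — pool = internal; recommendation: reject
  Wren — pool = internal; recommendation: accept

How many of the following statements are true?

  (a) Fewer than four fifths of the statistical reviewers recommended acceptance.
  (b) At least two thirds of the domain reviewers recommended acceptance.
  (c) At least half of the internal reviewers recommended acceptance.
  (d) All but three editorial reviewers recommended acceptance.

(a) statistical: |A| = 5, |A ∩ B| = 3; needs |A ∩ B| / |A| < 4/5 — true.
(b) domain: |A| = 6, |A ∩ B| = 3; needs |A ∩ B| / |A| ≥ 2/3 — false.
(c) internal: |A| = 6, |A ∩ B| = 2; needs |A ∩ B| ≥ |A ∖ B| — false.
(d) editorial: |A| = 5, |A ∩ B| = 3; needs |A ∖ B| = 3 — false.

1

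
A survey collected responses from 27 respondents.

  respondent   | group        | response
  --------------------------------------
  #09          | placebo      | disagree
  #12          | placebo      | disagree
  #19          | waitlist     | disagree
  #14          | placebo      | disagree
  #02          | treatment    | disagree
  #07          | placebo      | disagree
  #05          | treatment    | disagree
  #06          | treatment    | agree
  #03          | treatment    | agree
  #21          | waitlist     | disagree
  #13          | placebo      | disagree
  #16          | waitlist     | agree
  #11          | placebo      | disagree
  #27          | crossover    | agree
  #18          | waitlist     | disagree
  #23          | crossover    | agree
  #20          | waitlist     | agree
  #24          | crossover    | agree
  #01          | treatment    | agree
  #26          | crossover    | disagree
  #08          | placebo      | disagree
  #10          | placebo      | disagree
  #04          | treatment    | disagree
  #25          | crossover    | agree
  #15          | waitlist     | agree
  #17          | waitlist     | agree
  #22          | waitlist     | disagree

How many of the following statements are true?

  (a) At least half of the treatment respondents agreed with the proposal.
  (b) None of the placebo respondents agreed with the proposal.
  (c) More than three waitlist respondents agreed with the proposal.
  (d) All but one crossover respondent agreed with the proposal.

4

(a) treatment: |A| = 6, |A ∩ B| = 3; needs |A ∩ B| ≥ |A ∖ B| — true.
(b) placebo: |A| = 8, |A ∩ B| = 0; needs A ∩ B = ∅ (|A ∩ B| = 0) — true.
(c) waitlist: |A| = 8, |A ∩ B| = 4; needs |A ∩ B| > 3 — true.
(d) crossover: |A| = 5, |A ∩ B| = 4; needs |A ∖ B| = 1 — true.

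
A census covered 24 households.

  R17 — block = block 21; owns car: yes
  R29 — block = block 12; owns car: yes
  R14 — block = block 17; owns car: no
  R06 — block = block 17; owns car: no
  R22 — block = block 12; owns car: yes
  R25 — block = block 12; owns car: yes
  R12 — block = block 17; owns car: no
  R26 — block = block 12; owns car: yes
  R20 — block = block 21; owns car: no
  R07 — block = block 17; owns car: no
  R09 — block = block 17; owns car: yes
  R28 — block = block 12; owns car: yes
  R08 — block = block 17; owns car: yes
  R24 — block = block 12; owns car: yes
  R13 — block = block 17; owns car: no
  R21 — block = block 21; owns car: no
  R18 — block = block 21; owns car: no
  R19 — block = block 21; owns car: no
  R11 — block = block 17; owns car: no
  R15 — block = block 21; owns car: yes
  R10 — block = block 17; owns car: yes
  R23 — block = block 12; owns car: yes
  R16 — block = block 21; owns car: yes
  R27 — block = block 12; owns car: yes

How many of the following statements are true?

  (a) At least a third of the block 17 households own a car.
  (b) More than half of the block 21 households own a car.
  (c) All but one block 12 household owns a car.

(a) block 17: |A| = 9, |A ∩ B| = 3; needs |A ∩ B| / |A| ≥ 1/3 — true.
(b) block 21: |A| = 7, |A ∩ B| = 3; needs |A ∩ B| > |A ∖ B| — false.
(c) block 12: |A| = 8, |A ∩ B| = 8; needs |A ∖ B| = 1 — false.

1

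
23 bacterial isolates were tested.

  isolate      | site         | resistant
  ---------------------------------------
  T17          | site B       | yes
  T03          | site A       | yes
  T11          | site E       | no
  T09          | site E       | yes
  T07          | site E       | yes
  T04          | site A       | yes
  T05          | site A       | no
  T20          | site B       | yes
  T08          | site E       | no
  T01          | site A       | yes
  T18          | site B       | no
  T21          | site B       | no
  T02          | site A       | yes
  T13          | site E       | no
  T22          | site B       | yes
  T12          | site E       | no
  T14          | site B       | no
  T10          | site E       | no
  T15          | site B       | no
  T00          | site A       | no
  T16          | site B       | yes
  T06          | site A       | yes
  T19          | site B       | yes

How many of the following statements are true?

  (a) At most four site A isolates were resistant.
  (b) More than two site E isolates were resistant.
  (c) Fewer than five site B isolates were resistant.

(a) site A: |A| = 7, |A ∩ B| = 5; needs |A ∩ B| ≤ 4 — false.
(b) site E: |A| = 7, |A ∩ B| = 2; needs |A ∩ B| > 2 — false.
(c) site B: |A| = 9, |A ∩ B| = 5; needs |A ∩ B| < 5 — false.

0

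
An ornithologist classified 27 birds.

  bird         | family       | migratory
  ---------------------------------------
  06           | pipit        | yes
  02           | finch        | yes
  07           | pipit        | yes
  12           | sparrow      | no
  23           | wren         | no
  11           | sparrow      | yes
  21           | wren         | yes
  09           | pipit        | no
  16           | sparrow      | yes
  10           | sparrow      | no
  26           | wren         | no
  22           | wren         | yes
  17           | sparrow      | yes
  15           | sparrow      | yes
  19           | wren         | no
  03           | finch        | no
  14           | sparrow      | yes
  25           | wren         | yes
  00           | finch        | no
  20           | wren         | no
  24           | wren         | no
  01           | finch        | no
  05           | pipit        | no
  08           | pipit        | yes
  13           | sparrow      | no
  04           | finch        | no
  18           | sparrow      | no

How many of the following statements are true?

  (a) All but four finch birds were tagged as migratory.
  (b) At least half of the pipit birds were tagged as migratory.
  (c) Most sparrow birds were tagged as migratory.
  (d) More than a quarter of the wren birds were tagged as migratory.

4

(a) finch: |A| = 5, |A ∩ B| = 1; needs |A ∖ B| = 4 — true.
(b) pipit: |A| = 5, |A ∩ B| = 3; needs |A ∩ B| ≥ |A ∖ B| — true.
(c) sparrow: |A| = 9, |A ∩ B| = 5; needs |A ∩ B| > |A ∖ B| — true.
(d) wren: |A| = 8, |A ∩ B| = 3; needs |A ∩ B| / |A| > 1/4 — true.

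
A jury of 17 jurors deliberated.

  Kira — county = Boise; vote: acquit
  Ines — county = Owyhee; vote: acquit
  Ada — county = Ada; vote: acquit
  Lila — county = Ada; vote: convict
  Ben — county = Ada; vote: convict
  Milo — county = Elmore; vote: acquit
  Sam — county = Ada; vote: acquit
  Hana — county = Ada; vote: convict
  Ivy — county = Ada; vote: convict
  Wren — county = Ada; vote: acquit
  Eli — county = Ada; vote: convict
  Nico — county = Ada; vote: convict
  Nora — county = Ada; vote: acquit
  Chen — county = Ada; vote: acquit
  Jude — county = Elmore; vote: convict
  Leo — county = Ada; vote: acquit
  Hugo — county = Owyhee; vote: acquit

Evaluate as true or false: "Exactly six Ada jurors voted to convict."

'Exactly six Ada jurors voted to convict' holds iff |A ∩ B| = 6.
A (the restrictor) = {Ada, Lila, Ben, Sam, Hana, Ivy, Wren, Eli, Nico, Nora, Chen, Leo}, |A| = 12.
A ∩ B = {Lila, Ben, Hana, Ivy, Eli, Nico}, so |A ∩ B| = 6.
|A ∩ B| = 6, so the statement is true.

True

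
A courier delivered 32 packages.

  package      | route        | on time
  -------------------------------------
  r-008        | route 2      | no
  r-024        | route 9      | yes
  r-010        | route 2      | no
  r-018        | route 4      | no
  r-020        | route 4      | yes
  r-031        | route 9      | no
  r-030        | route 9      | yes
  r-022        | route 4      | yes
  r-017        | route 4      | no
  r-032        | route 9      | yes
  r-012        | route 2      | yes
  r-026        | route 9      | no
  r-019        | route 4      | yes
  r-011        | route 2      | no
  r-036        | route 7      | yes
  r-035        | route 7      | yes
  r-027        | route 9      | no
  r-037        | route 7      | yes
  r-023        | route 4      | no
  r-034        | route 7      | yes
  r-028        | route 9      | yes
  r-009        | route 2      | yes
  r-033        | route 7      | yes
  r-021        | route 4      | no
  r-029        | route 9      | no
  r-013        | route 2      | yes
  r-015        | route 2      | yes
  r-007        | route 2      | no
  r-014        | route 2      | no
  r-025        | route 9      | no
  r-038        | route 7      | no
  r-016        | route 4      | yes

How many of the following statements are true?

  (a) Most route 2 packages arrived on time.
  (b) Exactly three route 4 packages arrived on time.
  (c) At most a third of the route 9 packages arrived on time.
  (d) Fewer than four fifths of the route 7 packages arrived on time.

(a) route 2: |A| = 9, |A ∩ B| = 4; needs |A ∩ B| > |A ∖ B| — false.
(b) route 4: |A| = 8, |A ∩ B| = 4; needs |A ∩ B| = 3 — false.
(c) route 9: |A| = 9, |A ∩ B| = 4; needs |A ∩ B| / |A| ≤ 1/3 — false.
(d) route 7: |A| = 6, |A ∩ B| = 5; needs |A ∩ B| / |A| < 4/5 — false.

0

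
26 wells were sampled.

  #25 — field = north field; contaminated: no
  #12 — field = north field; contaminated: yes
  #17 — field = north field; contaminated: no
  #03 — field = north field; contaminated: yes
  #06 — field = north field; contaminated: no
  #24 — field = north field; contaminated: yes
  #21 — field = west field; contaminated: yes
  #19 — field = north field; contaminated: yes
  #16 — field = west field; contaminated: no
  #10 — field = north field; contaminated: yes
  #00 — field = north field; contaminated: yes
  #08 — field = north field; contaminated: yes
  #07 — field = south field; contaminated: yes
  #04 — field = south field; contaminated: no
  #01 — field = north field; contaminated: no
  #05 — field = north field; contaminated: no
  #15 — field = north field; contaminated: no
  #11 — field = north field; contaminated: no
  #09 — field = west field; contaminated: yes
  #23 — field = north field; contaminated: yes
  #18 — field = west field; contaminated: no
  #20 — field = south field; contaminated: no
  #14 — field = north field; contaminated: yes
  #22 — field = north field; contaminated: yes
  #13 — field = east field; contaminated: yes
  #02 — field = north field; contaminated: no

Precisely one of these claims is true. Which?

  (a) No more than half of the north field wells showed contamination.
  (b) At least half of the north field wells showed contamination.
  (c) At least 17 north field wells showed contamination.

|A| = 18, |A ∩ B| = 10, |A ∖ B| = 8.
(a) requires |A ∩ B| ≤ |A ∖ B|: false.
(b) requires |A ∩ B| ≥ |A ∖ B|: true.
(c) requires |A ∩ B| ≥ 17: false.

(b)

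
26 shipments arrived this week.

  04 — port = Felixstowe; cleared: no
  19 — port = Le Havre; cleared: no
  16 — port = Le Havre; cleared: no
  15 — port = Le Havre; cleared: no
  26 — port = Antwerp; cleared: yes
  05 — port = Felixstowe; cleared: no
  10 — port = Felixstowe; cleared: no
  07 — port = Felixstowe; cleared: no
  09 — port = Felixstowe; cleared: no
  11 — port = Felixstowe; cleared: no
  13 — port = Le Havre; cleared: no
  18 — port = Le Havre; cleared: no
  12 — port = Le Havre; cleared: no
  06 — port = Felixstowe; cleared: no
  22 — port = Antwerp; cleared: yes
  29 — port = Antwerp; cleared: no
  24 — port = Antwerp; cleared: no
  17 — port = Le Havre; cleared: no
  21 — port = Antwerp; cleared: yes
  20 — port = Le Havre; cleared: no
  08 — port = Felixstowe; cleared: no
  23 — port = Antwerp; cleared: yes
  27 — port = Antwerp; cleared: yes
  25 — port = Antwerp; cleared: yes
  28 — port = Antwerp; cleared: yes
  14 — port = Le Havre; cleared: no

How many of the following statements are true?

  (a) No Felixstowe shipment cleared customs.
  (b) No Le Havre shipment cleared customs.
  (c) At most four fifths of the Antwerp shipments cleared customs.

3

(a) Felixstowe: |A| = 8, |A ∩ B| = 0; needs A ∩ B = ∅ (|A ∩ B| = 0) — true.
(b) Le Havre: |A| = 9, |A ∩ B| = 0; needs A ∩ B = ∅ (|A ∩ B| = 0) — true.
(c) Antwerp: |A| = 9, |A ∩ B| = 7; needs |A ∩ B| / |A| ≤ 4/5 — true.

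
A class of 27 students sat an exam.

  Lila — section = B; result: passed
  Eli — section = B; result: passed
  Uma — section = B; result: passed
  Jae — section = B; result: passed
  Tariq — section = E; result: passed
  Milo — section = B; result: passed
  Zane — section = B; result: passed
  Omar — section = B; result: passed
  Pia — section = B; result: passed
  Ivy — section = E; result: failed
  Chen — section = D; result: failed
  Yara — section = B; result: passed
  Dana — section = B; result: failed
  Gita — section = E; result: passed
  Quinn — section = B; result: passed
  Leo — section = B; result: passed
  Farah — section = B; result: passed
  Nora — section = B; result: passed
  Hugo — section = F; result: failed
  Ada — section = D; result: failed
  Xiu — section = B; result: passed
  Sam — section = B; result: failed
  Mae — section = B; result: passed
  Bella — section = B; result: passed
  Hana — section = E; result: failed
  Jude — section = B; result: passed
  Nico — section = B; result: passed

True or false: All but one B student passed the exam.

'All but one B student passed the exam' holds iff |A ∖ B| = 1.
|A| = 20, |A ∩ B| = 18, |A ∖ B| = 2.
|A ∖ B| = 2, so the statement is false.

False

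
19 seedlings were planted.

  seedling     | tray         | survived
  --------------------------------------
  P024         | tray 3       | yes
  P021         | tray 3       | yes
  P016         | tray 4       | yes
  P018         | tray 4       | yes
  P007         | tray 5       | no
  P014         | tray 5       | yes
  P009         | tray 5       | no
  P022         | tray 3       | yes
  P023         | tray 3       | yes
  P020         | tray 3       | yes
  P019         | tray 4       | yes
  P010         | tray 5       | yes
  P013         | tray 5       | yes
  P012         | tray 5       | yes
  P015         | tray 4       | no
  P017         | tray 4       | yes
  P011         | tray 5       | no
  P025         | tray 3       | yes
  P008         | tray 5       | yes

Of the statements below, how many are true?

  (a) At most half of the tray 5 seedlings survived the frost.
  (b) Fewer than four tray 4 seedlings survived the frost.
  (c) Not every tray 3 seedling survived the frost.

0

(a) tray 5: |A| = 8, |A ∩ B| = 5; needs |A ∩ B| ≤ |A ∖ B| — false.
(b) tray 4: |A| = 5, |A ∩ B| = 4; needs |A ∩ B| < 4 — false.
(c) tray 3: |A| = 6, |A ∩ B| = 6; needs A ⊄ B (|A ∖ B| ≥ 1) — false.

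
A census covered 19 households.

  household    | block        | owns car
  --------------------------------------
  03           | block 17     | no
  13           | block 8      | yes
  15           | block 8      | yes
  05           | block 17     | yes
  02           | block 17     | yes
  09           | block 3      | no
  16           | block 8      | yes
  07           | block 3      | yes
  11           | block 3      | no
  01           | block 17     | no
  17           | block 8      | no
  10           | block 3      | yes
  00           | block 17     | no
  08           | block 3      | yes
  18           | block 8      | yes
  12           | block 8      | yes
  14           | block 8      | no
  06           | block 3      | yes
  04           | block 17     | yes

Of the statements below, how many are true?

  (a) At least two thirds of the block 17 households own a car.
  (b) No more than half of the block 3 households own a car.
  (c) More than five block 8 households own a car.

(a) block 17: |A| = 6, |A ∩ B| = 3; needs |A ∩ B| / |A| ≥ 2/3 — false.
(b) block 3: |A| = 6, |A ∩ B| = 4; needs |A ∩ B| ≤ |A ∖ B| — false.
(c) block 8: |A| = 7, |A ∩ B| = 5; needs |A ∩ B| > 5 — false.

0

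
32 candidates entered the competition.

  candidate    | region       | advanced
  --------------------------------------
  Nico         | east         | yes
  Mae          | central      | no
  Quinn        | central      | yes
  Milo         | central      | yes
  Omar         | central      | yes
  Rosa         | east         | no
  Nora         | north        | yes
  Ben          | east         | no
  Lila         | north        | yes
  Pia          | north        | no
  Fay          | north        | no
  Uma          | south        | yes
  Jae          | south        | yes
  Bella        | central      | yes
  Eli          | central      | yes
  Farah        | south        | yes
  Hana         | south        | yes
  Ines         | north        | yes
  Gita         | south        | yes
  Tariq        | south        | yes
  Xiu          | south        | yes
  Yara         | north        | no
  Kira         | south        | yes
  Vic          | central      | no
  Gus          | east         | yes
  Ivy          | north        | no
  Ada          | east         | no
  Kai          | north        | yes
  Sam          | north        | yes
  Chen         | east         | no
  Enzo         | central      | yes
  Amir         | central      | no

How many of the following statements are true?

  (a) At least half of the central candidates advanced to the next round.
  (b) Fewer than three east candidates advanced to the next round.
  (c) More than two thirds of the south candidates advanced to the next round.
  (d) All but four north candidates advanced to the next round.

(a) central: |A| = 9, |A ∩ B| = 6; needs |A ∩ B| ≥ |A ∖ B| — true.
(b) east: |A| = 6, |A ∩ B| = 2; needs |A ∩ B| < 3 — true.
(c) south: |A| = 8, |A ∩ B| = 8; needs |A ∩ B| / |A| > 2/3 — true.
(d) north: |A| = 9, |A ∩ B| = 5; needs |A ∖ B| = 4 — true.

4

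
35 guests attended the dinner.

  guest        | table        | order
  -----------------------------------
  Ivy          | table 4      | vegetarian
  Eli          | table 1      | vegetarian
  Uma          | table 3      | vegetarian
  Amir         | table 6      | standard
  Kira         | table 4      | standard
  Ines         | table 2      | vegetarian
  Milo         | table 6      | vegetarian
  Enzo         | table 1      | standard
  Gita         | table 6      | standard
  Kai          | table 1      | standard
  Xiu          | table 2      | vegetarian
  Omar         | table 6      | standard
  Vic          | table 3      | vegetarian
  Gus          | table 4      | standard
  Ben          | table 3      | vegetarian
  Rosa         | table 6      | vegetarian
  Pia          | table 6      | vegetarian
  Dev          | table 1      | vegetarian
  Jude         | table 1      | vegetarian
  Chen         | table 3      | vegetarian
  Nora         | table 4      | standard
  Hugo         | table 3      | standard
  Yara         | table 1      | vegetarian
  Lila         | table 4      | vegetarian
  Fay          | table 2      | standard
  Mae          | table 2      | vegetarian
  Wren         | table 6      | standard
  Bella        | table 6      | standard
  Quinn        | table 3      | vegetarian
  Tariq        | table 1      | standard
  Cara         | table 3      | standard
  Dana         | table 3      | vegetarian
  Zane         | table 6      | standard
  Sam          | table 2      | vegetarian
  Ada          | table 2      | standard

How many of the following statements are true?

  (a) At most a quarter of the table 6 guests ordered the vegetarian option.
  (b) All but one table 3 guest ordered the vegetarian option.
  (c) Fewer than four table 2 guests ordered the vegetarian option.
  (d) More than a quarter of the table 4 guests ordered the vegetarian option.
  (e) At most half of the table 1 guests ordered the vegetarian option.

(a) table 6: |A| = 9, |A ∩ B| = 3; needs |A ∩ B| / |A| ≤ 1/4 — false.
(b) table 3: |A| = 8, |A ∩ B| = 6; needs |A ∖ B| = 1 — false.
(c) table 2: |A| = 6, |A ∩ B| = 4; needs |A ∩ B| < 4 — false.
(d) table 4: |A| = 5, |A ∩ B| = 2; needs |A ∩ B| / |A| > 1/4 — true.
(e) table 1: |A| = 7, |A ∩ B| = 4; needs |A ∩ B| ≤ |A ∖ B| — false.

1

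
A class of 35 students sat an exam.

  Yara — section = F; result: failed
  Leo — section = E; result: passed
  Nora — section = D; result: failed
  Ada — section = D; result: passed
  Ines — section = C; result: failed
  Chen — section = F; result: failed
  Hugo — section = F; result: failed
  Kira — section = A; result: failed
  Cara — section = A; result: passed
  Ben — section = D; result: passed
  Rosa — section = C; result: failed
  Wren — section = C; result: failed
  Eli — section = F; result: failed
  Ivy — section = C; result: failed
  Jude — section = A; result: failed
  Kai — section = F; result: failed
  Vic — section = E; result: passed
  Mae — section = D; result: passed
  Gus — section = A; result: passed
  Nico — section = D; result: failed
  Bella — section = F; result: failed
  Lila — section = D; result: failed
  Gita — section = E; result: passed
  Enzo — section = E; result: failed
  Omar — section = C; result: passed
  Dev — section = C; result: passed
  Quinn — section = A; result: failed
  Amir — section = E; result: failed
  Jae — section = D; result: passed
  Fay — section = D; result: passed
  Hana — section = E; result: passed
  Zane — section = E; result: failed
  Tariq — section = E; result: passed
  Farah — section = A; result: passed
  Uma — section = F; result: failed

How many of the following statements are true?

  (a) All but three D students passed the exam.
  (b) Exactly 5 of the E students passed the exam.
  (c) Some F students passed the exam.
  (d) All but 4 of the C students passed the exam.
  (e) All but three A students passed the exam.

(a) D: |A| = 8, |A ∩ B| = 5; needs |A ∖ B| = 3 — true.
(b) E: |A| = 8, |A ∩ B| = 5; needs |A ∩ B| = 5 — true.
(c) F: |A| = 7, |A ∩ B| = 0; needs A ∩ B ≠ ∅ (|A ∩ B| ≥ 1) — false.
(d) C: |A| = 6, |A ∩ B| = 2; needs |A ∖ B| = 4 — true.
(e) A: |A| = 6, |A ∩ B| = 3; needs |A ∖ B| = 3 — true.

4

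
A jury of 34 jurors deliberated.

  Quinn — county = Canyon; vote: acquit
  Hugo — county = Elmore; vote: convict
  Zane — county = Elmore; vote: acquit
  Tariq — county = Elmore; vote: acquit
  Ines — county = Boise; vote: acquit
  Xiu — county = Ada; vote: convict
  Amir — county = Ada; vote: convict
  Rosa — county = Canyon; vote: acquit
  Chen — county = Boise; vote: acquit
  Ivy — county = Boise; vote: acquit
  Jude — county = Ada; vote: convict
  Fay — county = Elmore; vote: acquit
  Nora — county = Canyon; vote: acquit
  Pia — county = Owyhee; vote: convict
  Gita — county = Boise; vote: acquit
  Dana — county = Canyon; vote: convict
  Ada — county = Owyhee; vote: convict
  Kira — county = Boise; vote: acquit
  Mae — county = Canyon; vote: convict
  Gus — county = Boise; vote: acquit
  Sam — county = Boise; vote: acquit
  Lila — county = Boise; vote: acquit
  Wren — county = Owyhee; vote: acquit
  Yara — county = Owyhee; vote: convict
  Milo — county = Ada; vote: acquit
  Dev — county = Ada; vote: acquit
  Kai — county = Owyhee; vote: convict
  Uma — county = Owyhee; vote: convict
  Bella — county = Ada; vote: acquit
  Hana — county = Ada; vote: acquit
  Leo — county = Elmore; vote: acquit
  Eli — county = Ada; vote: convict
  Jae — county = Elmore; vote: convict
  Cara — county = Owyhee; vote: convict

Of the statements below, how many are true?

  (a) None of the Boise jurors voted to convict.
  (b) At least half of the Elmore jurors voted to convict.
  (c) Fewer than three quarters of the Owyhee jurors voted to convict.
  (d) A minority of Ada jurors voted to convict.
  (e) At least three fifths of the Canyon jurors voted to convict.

(a) Boise: |A| = 8, |A ∩ B| = 0; needs A ∩ B = ∅ (|A ∩ B| = 0) — true.
(b) Elmore: |A| = 6, |A ∩ B| = 2; needs |A ∩ B| ≥ |A ∖ B| — false.
(c) Owyhee: |A| = 7, |A ∩ B| = 6; needs |A ∩ B| / |A| < 3/4 — false.
(d) Ada: |A| = 8, |A ∩ B| = 4; needs |A ∩ B| < |A ∖ B| — false.
(e) Canyon: |A| = 5, |A ∩ B| = 2; needs |A ∩ B| / |A| ≥ 3/5 — false.

1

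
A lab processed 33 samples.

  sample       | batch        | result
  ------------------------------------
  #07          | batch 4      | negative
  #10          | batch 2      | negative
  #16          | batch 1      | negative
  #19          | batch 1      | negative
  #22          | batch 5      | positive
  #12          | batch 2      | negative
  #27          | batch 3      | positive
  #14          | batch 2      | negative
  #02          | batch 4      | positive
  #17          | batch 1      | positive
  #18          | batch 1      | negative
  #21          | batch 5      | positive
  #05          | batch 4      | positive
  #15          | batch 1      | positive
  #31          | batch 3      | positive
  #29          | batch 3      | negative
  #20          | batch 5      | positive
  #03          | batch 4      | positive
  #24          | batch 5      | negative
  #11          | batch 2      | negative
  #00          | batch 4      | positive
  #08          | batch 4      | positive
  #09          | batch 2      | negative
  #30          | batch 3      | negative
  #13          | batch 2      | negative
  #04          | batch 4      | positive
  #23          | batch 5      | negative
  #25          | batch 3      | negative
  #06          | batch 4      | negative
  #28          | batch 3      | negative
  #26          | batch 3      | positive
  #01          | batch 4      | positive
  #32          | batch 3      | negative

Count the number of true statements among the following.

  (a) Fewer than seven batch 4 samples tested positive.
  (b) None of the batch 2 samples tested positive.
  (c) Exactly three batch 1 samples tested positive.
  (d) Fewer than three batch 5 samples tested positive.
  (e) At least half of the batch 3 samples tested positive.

(a) batch 4: |A| = 9, |A ∩ B| = 7; needs |A ∩ B| < 7 — false.
(b) batch 2: |A| = 6, |A ∩ B| = 0; needs A ∩ B = ∅ (|A ∩ B| = 0) — true.
(c) batch 1: |A| = 5, |A ∩ B| = 2; needs |A ∩ B| = 3 — false.
(d) batch 5: |A| = 5, |A ∩ B| = 3; needs |A ∩ B| < 3 — false.
(e) batch 3: |A| = 8, |A ∩ B| = 3; needs |A ∩ B| ≥ |A ∖ B| — false.

1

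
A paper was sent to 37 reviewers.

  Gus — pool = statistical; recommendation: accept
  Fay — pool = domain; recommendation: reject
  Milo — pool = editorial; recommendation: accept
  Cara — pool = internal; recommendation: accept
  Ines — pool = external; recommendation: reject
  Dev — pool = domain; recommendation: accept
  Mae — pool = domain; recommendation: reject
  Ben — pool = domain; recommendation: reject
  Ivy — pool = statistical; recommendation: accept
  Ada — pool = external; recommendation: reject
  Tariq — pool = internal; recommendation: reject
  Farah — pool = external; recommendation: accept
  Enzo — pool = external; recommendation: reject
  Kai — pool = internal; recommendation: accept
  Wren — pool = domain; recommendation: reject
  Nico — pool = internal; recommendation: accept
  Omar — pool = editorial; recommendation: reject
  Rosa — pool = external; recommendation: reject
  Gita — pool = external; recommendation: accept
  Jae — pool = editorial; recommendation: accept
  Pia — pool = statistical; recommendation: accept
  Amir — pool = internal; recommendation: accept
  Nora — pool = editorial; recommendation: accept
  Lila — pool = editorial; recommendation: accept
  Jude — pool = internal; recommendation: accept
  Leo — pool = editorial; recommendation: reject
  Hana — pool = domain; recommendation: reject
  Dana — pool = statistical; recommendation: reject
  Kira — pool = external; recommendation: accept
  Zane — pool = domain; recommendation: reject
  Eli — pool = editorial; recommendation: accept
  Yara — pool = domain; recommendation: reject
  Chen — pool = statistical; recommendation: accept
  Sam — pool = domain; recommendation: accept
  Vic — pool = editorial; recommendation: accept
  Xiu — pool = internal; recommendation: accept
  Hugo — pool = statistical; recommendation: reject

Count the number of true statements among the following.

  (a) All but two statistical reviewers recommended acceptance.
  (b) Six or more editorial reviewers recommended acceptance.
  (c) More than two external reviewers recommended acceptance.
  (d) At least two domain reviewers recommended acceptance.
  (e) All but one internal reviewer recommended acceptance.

(a) statistical: |A| = 6, |A ∩ B| = 4; needs |A ∖ B| = 2 — true.
(b) editorial: |A| = 8, |A ∩ B| = 6; needs |A ∩ B| ≥ 6 — true.
(c) external: |A| = 7, |A ∩ B| = 3; needs |A ∩ B| > 2 — true.
(d) domain: |A| = 9, |A ∩ B| = 2; needs |A ∩ B| ≥ 2 — true.
(e) internal: |A| = 7, |A ∩ B| = 6; needs |A ∖ B| = 1 — true.

5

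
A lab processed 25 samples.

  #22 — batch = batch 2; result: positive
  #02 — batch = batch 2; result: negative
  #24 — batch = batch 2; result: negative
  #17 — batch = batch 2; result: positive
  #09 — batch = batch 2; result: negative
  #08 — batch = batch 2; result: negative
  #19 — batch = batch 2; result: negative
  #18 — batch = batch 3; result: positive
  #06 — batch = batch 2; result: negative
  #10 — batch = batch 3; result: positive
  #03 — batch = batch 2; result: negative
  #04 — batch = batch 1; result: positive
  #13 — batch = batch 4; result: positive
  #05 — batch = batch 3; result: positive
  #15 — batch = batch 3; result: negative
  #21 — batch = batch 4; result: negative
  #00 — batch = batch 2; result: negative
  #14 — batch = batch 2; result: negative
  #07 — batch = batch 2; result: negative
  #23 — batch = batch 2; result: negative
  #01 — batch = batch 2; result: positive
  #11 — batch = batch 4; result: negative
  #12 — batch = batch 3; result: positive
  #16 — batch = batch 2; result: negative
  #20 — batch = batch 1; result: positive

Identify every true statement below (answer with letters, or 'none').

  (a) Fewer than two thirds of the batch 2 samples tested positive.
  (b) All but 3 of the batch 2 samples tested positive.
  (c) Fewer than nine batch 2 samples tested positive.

(a), (c)

|A| = 15, |A ∩ B| = 3, |A ∖ B| = 12.
(a) |A ∩ B| / |A| < 2/3: holds.
(b) |A ∖ B| = 3: fails.
(c) |A ∩ B| < 9: holds.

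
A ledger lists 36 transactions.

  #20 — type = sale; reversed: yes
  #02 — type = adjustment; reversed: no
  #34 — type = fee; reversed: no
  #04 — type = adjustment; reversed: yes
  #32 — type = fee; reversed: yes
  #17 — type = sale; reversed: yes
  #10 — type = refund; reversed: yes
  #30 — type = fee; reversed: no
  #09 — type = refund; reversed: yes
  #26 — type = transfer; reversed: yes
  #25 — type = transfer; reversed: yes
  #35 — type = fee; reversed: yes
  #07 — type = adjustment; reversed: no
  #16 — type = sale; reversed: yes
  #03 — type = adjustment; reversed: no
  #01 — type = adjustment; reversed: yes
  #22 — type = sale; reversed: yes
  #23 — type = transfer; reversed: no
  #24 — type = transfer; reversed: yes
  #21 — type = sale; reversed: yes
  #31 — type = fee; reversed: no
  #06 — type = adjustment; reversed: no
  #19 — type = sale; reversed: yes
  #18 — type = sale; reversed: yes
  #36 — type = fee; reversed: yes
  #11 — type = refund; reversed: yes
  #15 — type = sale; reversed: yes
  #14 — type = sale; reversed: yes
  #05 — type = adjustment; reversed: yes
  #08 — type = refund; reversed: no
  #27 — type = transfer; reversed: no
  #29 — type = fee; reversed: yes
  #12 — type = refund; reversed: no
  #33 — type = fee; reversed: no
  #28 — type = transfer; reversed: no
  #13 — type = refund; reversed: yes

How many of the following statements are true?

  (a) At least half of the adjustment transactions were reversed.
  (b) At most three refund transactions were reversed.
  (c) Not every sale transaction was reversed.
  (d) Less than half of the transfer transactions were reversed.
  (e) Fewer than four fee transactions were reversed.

(a) adjustment: |A| = 7, |A ∩ B| = 3; needs |A ∩ B| ≥ |A ∖ B| — false.
(b) refund: |A| = 6, |A ∩ B| = 4; needs |A ∩ B| ≤ 3 — false.
(c) sale: |A| = 9, |A ∩ B| = 9; needs A ⊄ B (|A ∖ B| ≥ 1) — false.
(d) transfer: |A| = 6, |A ∩ B| = 3; needs |A ∩ B| < |A ∖ B| — false.
(e) fee: |A| = 8, |A ∩ B| = 4; needs |A ∩ B| < 4 — false.

0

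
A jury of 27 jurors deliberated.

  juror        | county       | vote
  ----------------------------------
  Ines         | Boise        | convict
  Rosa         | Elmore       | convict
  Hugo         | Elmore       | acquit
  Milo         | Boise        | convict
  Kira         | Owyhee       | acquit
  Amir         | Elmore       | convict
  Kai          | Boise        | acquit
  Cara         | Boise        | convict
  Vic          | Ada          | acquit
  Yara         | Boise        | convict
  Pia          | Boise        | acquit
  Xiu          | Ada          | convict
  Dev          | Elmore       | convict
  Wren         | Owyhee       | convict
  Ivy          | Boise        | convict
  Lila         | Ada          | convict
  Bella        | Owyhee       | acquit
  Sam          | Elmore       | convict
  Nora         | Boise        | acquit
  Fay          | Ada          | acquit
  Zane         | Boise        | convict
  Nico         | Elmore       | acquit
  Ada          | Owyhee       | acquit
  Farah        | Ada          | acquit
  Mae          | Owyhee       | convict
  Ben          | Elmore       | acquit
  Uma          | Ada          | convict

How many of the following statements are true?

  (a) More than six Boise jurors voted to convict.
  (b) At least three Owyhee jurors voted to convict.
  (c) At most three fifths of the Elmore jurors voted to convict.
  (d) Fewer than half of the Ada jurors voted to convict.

1

(a) Boise: |A| = 9, |A ∩ B| = 6; needs |A ∩ B| > 6 — false.
(b) Owyhee: |A| = 5, |A ∩ B| = 2; needs |A ∩ B| ≥ 3 — false.
(c) Elmore: |A| = 7, |A ∩ B| = 4; needs |A ∩ B| / |A| ≤ 3/5 — true.
(d) Ada: |A| = 6, |A ∩ B| = 3; needs |A ∩ B| < |A ∖ B| — false.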